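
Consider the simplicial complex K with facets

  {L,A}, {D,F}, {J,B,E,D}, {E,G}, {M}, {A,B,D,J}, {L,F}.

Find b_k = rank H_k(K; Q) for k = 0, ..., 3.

Take the total order A < B < D < E < F < G < J < L < M on the vertex set. Then K (dimension 3) consists of the simplices:

  0-simplices (9): A, B, D, E, F, G, J, L, M
  1-simplices (13): AB, AD, AJ, AL, BD, BE, BJ, DE, DF, DJ, EG, EJ, FL
  2-simplices (7): ABD, ABJ, ADJ, BDE, BDJ, BEJ, DEJ
  3-simplices (2): ABDJ, BDEJ

Hence C_0 ≅ Z^9, C_1 ≅ Z^13, C_2 ≅ Z^7, C_3 ≅ Z^2.

∂_1: C_1 → C_0 is given by ∂[p,q] = [q] − [p].
The resulting 9×13 matrix has rank 7, and its Smith normal form has invariant factors (1,1,1,1,1,1,1).

∂_2: C_2 → C_1 acts by ∂[p,q,r] = [q,r] − [p,r] + [p,q]. For instance
  ∂BDJ = DJ − BJ + BD,
  ∂ABJ = BJ − AJ + AB.
The 13×7 boundary matrix has rank 5 and Smith normal form diag(1,1,1,1,1).

∂_3: C_3 → C_2 sends each 3-simplex σ to the alternating sum Σ_i (−1)^i (σ with its i-th vertex removed). For instance
  ∂BDEJ = DEJ − BEJ + BDJ − BDE,
  ∂ABDJ = BDJ − ADJ + ABJ − ABD.
As a 7×2 matrix over Z this has rank 2, with invariant factors (1,1).

From H_k ≅ ker(∂_k) / im(∂_{k+1}) we obtain:

  H_0: rank C_0 − rank ∂_1 = 9 − 7 = 2, and the invariant factors of ∂_1 are all 1, so H_0 ≅ Z^2.
  H_1: rank ker ∂_1 − rank ∂_2 = (13 − 7) − 5 = 1, and the invariant factors of ∂_2 are all 1, so H_1 ≅ Z.
  H_2: rank ker ∂_2 − rank ∂_3 = (7 − 5) − 2 = 0, and the invariant factors of ∂_3 are all 1, so H_2 ≅ 0.
  H_3: rank ker ∂_3 − rank ∂_4 = (2 − 2) − 0 = 0, and there is no ∂_4, so H_3 ≅ 0.

As a check, the Euler characteristic is 9 − 13 + 7 − 2 = 1, which agrees with 2 − 1 + 0 − 0 = 1.

Hence the Betti numbers are b_0 = 2, b_1 = 1, b_2 = 0, b_3 = 0.

b_0 = 2, b_1 = 1, b_2 = 0, b_3 = 0.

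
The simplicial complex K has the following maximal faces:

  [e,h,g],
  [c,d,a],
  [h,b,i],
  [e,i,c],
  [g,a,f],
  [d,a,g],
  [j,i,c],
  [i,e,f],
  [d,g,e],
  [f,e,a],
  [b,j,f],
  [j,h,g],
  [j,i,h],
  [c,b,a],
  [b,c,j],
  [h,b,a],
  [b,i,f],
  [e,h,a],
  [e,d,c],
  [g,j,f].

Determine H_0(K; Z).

We work with the vertex ordering a < b < c < d < e < f < g < h < i < j. The simplices of K, each written with vertices in increasing order, are:

  0-simplices (10): a, b, c, d, e, f, g, h, i, j
  1-simplices (30): ab, ac, ad, ae, af, ag, ah, bc, bf, bh, bi, bj, cd, ce, ci, cj, de, dg, ef, eg, eh, ei, fg, fi, fj, gh, gj, hi, hj, ij
  2-simplices (20): abc, abh, acd, adg, aef, aeh, afg, bcj, bfi, bfj, bhi, cde, cei, cij, deg, efi, egh, fgj, ghj, hij

Hence C_0 ≅ Z^10, C_1 ≅ Z^30, C_2 ≅ Z^20.

∂_1: C_1 → C_0 is given by ∂[p,q] = [q] − [p].
As a 10×30 matrix over Z this has rank 9, with invariant factors (1,1,1,1,1,1,1,1,1).

∂_2: C_2 → C_1 maps a triangle to the signed sum of its edges. For instance
  ∂aeh = eh − ah + ae,
  ∂abc = bc − ac + ab.
As a 30×20 matrix over Z this has rank 20, with invariant factors (1,1,1,1,1,1,1,1,1,1,1,1,1,1,1,1,1,1,1,2).

Computing H_k = (kernel of ∂_k) / (image of ∂_{k+1}):

  H_0: rank C_0 − rank ∂_1 = 10 − 9 = 1, and the invariant factors of ∂_1 are all 1, so H_0 = Z.

H_0 ≅ Z.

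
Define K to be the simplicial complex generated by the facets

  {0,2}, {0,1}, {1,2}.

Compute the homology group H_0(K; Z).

H_0 = Z.

Take the total order 0 < 1 < 2 on the vertex set. Then K (dimension 1) consists of the simplices:

  0-simplices (3): [0], [1], [2]
  1-simplices (3): [0,1], [0,2], [1,2]

giving chain groups C_0 ≅ Z^3, C_1 ≅ Z^3.

Boundary ∂_1: C_1 → C_0 maps an edge to its endpoints' difference, ∂[p,q] = q − p.
The resulting 3×3 matrix has rank 2, and its Smith normal form has invariant factors (1,1).

Reading off H_k = ker ∂_k / im ∂_{k+1}:

  H_0: rank C_0 − rank ∂_1 = 3 − 2 = 1, and the invariant factors of ∂_1 are all 1, so H_0 = Z.

(K is a triangulation of the circle S^1.)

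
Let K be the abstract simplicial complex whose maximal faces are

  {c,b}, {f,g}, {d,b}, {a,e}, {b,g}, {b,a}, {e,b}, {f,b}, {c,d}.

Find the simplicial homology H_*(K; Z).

H_0 = Z,  H_1 = Z^3.

Fix the vertex order a < b < c < d < e < f < g and write every simplex with vertices in increasing order. Then dim K = 1 and the simplices of K are:

  0-simplices (7): a, b, c, d, e, f, g
  1-simplices (9): ab, ae, bc, bd, be, bf, bg, cd, fg

giving chain groups C_0 ≅ Z^7, C_1 ≅ Z^9.

The boundary map ∂_1: C_1 → C_0 sends each edge [p,q] (with p < q) to q − p. For instance
  ∂be = e − b.
The 7×9 boundary matrix has rank 6 and Smith normal form diag(1,1,1,1,1,1).

Computing H_k = (kernel of ∂_k) / (image of ∂_{k+1}):

  H_0: rank C_0 − rank ∂_1 = 7 − 6 = 1, and the invariant factors of ∂_1 are all 1, so H_0 = Z.
  H_1: rank ker ∂_1 − rank ∂_2 = (9 − 6) − 0 = 3, and there is no ∂_2, so H_1 = Z^3.

As a check, the Euler characteristic is 7 − 9 = -2, which agrees with 1 − 3 = -2.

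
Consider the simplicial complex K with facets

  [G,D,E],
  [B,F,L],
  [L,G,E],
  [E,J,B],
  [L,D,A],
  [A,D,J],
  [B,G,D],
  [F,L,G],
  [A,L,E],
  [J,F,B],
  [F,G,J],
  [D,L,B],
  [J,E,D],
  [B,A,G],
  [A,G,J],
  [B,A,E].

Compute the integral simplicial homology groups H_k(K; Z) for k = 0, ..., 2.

H_0 ≅ Z,  H_1 ≅ Z^2,  H_2 ≅ Z.

Take the total order A < B < D < E < F < G < J < L on the vertex set. Then K (dimension 2) consists of the simplices:

  0-simplices (8): A, B, D, E, F, G, J, L
  1-simplices (24): AB, AD, AE, AG, AJ, AL, BD, BE, BF, BG, BJ, BL, DE, DG, DJ, DL, EG, EJ, EL, FG, FJ, FL, GJ, GL
  2-simplices (16): ABE, ABG, ADJ, ADL, AEL, AGJ, BDG, BDL, BEJ, BFJ, BFL, DEG, DEJ, EGL, FGJ, FGL

giving chain groups C_0 ≅ Z^8, C_1 ≅ Z^24, C_2 ≅ Z^16.

Boundary ∂_1: C_1 → C_0 is given by ∂[p,q] = [q] − [p].
This gives a 8×24 integer matrix of rank 7; reducing to Smith normal form yields diagonal entries (1,1,1,1,1,1,1).

Boundary ∂_2: C_2 → C_1 sends each 2-simplex [p,q,r] to [q,r] − [p,r] + [p,q]. For instance
  ∂BFJ = FJ − BJ + BF,
  ∂AGJ = GJ − AJ + AG.
This gives a 24×16 integer matrix of rank 15; reducing to Smith normal form yields diagonal entries (1,1,1,1,1,1,1,1,1,1,1,1,1,1,1).

Now H_k = ker ∂_k / im ∂_{k+1}, so:

  H_0: rank C_0 − rank ∂_1 = 8 − 7 = 1, and the invariant factors of ∂_1 are all 1, so H_0 = Z.
  H_1: rank ker ∂_1 − rank ∂_2 = (24 − 7) − 15 = 2, and the invariant factors of ∂_2 are all 1, so H_1 = Z^2.
  H_2: rank ker ∂_2 − rank ∂_3 = (16 − 15) − 0 = 1, and there is no ∂_3, so H_2 = Z.

(K is a triangulation of the torus T^2.)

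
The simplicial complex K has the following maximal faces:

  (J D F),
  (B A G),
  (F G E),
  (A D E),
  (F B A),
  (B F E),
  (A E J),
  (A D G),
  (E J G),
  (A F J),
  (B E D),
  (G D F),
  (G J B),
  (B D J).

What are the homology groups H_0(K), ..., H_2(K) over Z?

H_0 = Z,  H_1 = Z^2,  H_2 = Z.

K has 7 vertices, 21 edges, 14 triangles.
rank ∂_0 = 0, rank ∂_1 = 6 ⇒ b_0 = 7 − 0 − 6 = 1; all invariant factors of ∂_1 are 1 so no torsion. So H_0 = Z.
rank ∂_1 = 6, rank ∂_2 = 13 ⇒ b_1 = 21 − 6 − 13 = 2; all invariant factors of ∂_2 are 1 so no torsion. So H_1 = Z^2.
rank ∂_2 = 13, rank ∂_3 = 0 ⇒ b_2 = 14 − 13 − 0 = 1. So H_2 = Z.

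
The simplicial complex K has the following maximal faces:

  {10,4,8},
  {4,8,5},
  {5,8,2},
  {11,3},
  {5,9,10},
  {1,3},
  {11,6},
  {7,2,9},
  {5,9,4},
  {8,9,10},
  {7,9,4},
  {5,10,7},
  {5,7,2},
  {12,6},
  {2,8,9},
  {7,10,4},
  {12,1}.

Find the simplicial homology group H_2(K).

H_2 = 0.

Order the vertices as 1 < 2 < 3 < 4 < 5 < 6 < 7 < 8 < 9 < 10 < 11 < 12. Listing each simplex with vertices in this order, K has dimension 2 with simplices:

  0-simplices (12): [1], [2], [3], [4], [5], [6], [7], [8], [9], [10], [11], [12]
  1-simplices (23): (23 of them)
  2-simplices (12): [2,5,7], [2,5,8], [2,7,9], [2,8,9], [4,5,8], [4,5,9], [4,7,9], [4,7,10], [4,8,10], [5,7,10], [5,9,10], [8,9,10]

Hence C_0 ≅ Z^12, C_1 ≅ Z^23, C_2 ≅ Z^12.

∂_1: C_1 → C_0 maps an edge to its endpoints' difference, ∂[p,q] = q − p.
The 12×23 boundary matrix has rank 10 and Smith normal form diag(1,1,1,1,1,1,1,1,1,1).

∂_2: C_2 → C_1 acts by ∂[p,q,r] = [q,r] − [p,r] + [p,q]. For instance
  ∂[8,9,10] = [9,10] − [8,10] + [8,9],
  ∂[4,7,9] = [7,9] − [4,9] + [4,7].
The resulting 23×12 matrix has rank 12, and its Smith normal form has invariant factors (1,1,1,1,1,1,1,1,1,1,1,2).

Now H_k = ker ∂_k / im ∂_{k+1}, so:

  H_2: rank ker ∂_2 − rank ∂_3 = (12 − 12) − 0 = 0, and there is no ∂_3, so H_2 ≅ 0.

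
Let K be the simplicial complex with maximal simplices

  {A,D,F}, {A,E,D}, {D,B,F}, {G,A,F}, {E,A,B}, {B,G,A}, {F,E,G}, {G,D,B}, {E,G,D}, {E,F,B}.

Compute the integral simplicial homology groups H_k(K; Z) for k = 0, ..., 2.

Fix the vertex order A < B < D < E < F < G and write every simplex with vertices in increasing order. Then dim K = 2 and the simplices of K are:

  0-simplices (6): A, B, D, E, F, G
  1-simplices (15): AB, AD, AE, AF, AG, BD, BE, BF, BG, DE, DF, DG, EF, EG, FG
  2-simplices (10): ABE, ABG, ADE, ADF, AFG, BDF, BDG, BEF, DEG, EFG

so the chain groups are C_0 ≅ Z^6, C_1 ≅ Z^15, C_2 ≅ Z^10.

Boundary ∂_1: C_1 → C_0 sends each edge [p,q] (with p < q) to q − p.
The resulting 6×15 matrix has rank 5, and its Smith normal form has invariant factors (1,1,1,1,1).

∂_2: C_2 → C_1 acts by ∂[p,q,r] = [q,r] − [p,r] + [p,q]. For instance
  ∂BDF = DF − BF + BD,
  ∂ADE = DE − AE + AD.
The 15×10 boundary matrix has rank 10 and Smith normal form diag(1,1,1,1,1,1,1,1,1,2).

Computing H_k = (kernel of ∂_k) / (image of ∂_{k+1}):

  H_0: rank C_0 − rank ∂_1 = 6 − 5 = 1, and the invariant factors of ∂_1 are all 1, so H_0 ≅ Z.
  H_1: rank ker ∂_1 − rank ∂_2 = (15 − 5) − 10 = 0, and ∂_2 has invariant factor 2 > 1, so H_1 ≅ Z/2Z.
  H_2: rank ker ∂_2 − rank ∂_3 = (10 − 10) − 0 = 0, and there is no ∂_3, so H_2 ≅ 0.

(K is a triangulation of the real projective plane RP^2.)

H_0 ≅ Z,  H_1 ≅ Z/2Z,  H_2 = 0.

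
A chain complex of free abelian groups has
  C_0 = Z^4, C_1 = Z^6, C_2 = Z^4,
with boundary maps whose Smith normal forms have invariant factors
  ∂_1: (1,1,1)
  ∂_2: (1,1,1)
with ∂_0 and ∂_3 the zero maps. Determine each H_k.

H_0 = Z,  H_1 = 0,  H_2 = Z.

H_0: b_0 = 4 − 0 − 3 = 1; torsion from ∂_1 factors > 1: none. So H_0 = Z.
H_1: b_1 = 6 − 3 − 3 = 0; torsion from ∂_2 factors > 1: none. So H_1 = 0.
H_2: b_2 = 4 − 3 − 0 = 1; torsion from ∂_3 factors > 1: none. So H_2 = Z.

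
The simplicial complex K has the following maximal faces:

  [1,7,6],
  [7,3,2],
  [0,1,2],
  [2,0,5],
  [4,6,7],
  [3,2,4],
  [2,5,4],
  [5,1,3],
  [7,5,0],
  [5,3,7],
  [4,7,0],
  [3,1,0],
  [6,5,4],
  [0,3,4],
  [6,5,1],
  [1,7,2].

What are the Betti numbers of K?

b_0 = 1, b_1 = 2, b_2 = 1.

Order the vertices as 0 < 1 < 2 < 3 < 4 < 5 < 6 < 7. Listing each simplex with vertices in this order, K has dimension 2 with simplices:

  0-simplices (8): [0], [1], [2], [3], [4], [5], [6], [7]
  1-simplices (24): (24 of them)
  2-simplices (16): [0,1,2], [0,1,3], [0,2,5], [0,3,4], [0,4,7], [0,5,7], [1,2,7], [1,3,5], [1,5,6], [1,6,7], [2,3,4], [2,3,7], [2,4,5], [3,5,7], [4,5,6], [4,6,7]

Hence C_0 ≅ Z^8, C_1 ≅ Z^24, C_2 ≅ Z^16.

Boundary ∂_1: C_1 → C_0 is given by ∂[p,q] = [q] − [p].
This gives a 8×24 integer matrix of rank 7; reducing to Smith normal form yields diagonal entries (1,1,1,1,1,1,1).

∂_2: C_2 → C_1 sends each 2-simplex [p,q,r] to [q,r] − [p,r] + [p,q]. For instance
  ∂[2,3,4] = [3,4] − [2,4] + [2,3],
  ∂[4,5,6] = [5,6] − [4,6] + [4,5].
As a 24×16 matrix over Z this has rank 15, with invariant factors (1,1,1,1,1,1,1,1,1,1,1,1,1,1,1).

Reading off H_k = ker ∂_k / im ∂_{k+1}:

  H_0: rank C_0 − rank ∂_1 = 8 − 7 = 1, and the invariant factors of ∂_1 are all 1, so H_0 ≅ Z.
  H_1: rank ker ∂_1 − rank ∂_2 = (24 − 7) − 15 = 2, and the invariant factors of ∂_2 are all 1, so H_1 ≅ Z^2.
  H_2: rank ker ∂_2 − rank ∂_3 = (16 − 15) − 0 = 1, and there is no ∂_3, so H_2 ≅ Z.

Hence the Betti numbers are b_0 = 1, b_1 = 2, b_2 = 1.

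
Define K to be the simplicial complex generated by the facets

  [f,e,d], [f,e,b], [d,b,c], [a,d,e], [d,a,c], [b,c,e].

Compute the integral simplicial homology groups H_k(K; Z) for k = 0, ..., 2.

Fix the vertex order a < b < c < d < e < f and write every simplex with vertices in increasing order. Then dim K = 2 and the simplices of K are:

  0-simplices (6): a, b, c, d, e, f
  1-simplices (12): ac, ad, ae, bc, bd, be, bf, cd, ce, de, df, ef
  2-simplices (6): acd, ade, bcd, bce, bef, def

so the chain groups are C_0 ≅ Z^6, C_1 ≅ Z^12, C_2 ≅ Z^6.

The boundary map ∂_1: C_1 → C_0 is given by ∂[p,q] = [q] − [p].
As a 6×12 matrix over Z this has rank 5, with invariant factors (1,1,1,1,1).

∂_2: C_2 → C_1 acts by ∂[p,q,r] = [q,r] − [p,r] + [p,q]. For instance
  ∂bce = ce − be + bc,
  ∂bef = ef − bf + be.
This gives a 12×6 integer matrix of rank 6; reducing to Smith normal form yields diagonal entries (1,1,1,1,1,1).

Now H_k = ker ∂_k / im ∂_{k+1}, so:

  H_0: rank C_0 − rank ∂_1 = 6 − 5 = 1, and the invariant factors of ∂_1 are all 1, so H_0 = Z.
  H_1: rank ker ∂_1 − rank ∂_2 = (12 − 5) − 6 = 1, and the invariant factors of ∂_2 are all 1, so H_1 = Z.
  H_2: rank ker ∂_2 − rank ∂_3 = (6 − 6) − 0 = 0, and there is no ∂_3, so H_2 = 0.

(K is a triangulation of the cylinder S^1 x I.)

H_0 ≅ Z,  H_1 ≅ Z,  H_2 = 0.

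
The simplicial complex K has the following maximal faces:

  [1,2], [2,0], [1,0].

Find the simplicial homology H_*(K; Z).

We work with the vertex ordering 0 < 1 < 2. The simplices of K, each written with vertices in increasing order, are:

  0-simplices (3): [0], [1], [2]
  1-simplices (3): [0,1], [0,2], [1,2]

giving chain groups C_0 ≅ Z^3, C_1 ≅ Z^3.

∂_1: C_1 → C_0 sends each edge [p,q] (with p < q) to q − p.
As a 3×3 matrix over Z this has rank 2, with invariant factors (1,1).

From H_k ≅ ker(∂_k) / im(∂_{k+1}) we obtain:

  H_0: rank C_0 − rank ∂_1 = 3 − 2 = 1, and the invariant factors of ∂_1 are all 1, so H_0 ≅ Z.
  H_1: rank ker ∂_1 − rank ∂_2 = (3 − 2) − 0 = 1, and there is no ∂_2, so H_1 ≅ Z.

As a check, the Euler characteristic is 3 − 3 = 0, which agrees with 1 − 1 = 0.

H_0 = Z,  H_1 = Z.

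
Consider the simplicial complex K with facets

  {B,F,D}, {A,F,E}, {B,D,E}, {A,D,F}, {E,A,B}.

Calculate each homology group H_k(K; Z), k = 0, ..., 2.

H_0 = Z,  H_1 = Z,  H_2 = 0.

Fix the vertex order A < B < D < E < F and write every simplex with vertices in increasing order. Then dim K = 2 and the simplices of K are:

  0-simplices (5): A, B, D, E, F
  1-simplices (10): AB, AD, AE, AF, BD, BE, BF, DE, DF, EF
  2-simplices (5): ABE, ADF, AEF, BDE, BDF

giving chain groups C_0 ≅ Z^5, C_1 ≅ Z^10, C_2 ≅ Z^5.

∂_1: C_1 → C_0 sends each edge [p,q] (with p < q) to q − p. For instance
  ∂BD = D − B.
The resulting 5×10 matrix has rank 4, and its Smith normal form has invariant factors (1,1,1,1).

Boundary ∂_2: C_2 → C_1 maps a triangle to the signed sum of its edges. For instance
  ∂BDE = DE − BE + BD,
  ∂ADF = DF − AF + AD.
The 10×5 boundary matrix has rank 5 and Smith normal form diag(1,1,1,1,1).

Now H_k = ker ∂_k / im ∂_{k+1}, so:

  H_0: rank C_0 − rank ∂_1 = 5 − 4 = 1, and the invariant factors of ∂_1 are all 1, so H_0 = Z.
  H_1: rank ker ∂_1 − rank ∂_2 = (10 − 4) − 5 = 1, and the invariant factors of ∂_2 are all 1, so H_1 = Z.
  H_2: rank ker ∂_2 − rank ∂_3 = (5 − 5) − 0 = 0, and there is no ∂_3, so H_2 = 0.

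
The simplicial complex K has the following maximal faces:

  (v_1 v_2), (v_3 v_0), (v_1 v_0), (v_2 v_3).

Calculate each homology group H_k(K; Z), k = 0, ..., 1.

H_0 = Z,  H_1 = Z.

Order the vertices as v_0 < v_1 < v_2 < v_3. Listing each simplex with vertices in this order, K has dimension 1 with simplices:

  0-simplices (4): [v_0], [v_1], [v_2], [v_3]
  1-simplices (4): [v_0,v_1], [v_0,v_3], [v_1,v_2], [v_2,v_3]

Hence C_0 ≅ Z^4, C_1 ≅ Z^4.

Boundary ∂_1: C_1 → C_0 is given by ∂[p,q] = [q] − [p]. For instance
  ∂[v_0,v_1] = [v_1] − [v_0].
The resulting 4×4 matrix has rank 3, and its Smith normal form has invariant factors (1,1,1).

Now H_k = ker ∂_k / im ∂_{k+1}, so:

  H_0: rank C_0 − rank ∂_1 = 4 − 3 = 1, and the invariant factors of ∂_1 are all 1, so H_0 = Z.
  H_1: rank ker ∂_1 − rank ∂_2 = (4 − 3) − 0 = 1, and there is no ∂_2, so H_1 = Z.

(K is a triangulation of the circle S^1.)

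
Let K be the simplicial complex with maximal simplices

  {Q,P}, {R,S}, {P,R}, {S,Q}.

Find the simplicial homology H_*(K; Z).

Order the vertices as P < Q < R < S. Listing each simplex with vertices in this order, K has dimension 1 with simplices:

  0-simplices (4): P, Q, R, S
  1-simplices (4): PQ, PR, QS, RS

so the chain groups are C_0 ≅ Z^4, C_1 ≅ Z^4.

Boundary ∂_1: C_1 → C_0 is given by ∂[p,q] = [q] − [p]. For instance
  ∂QS = S − Q.
The 4×4 boundary matrix has rank 3 and Smith normal form diag(1,1,1).

Reading off H_k = ker ∂_k / im ∂_{k+1}:

  H_0: rank C_0 − rank ∂_1 = 4 − 3 = 1, and the invariant factors of ∂_1 are all 1, so H_0 = Z.
  H_1: rank ker ∂_1 − rank ∂_2 = (4 − 3) − 0 = 1, and there is no ∂_2, so H_1 = Z.

As a check, the Euler characteristic is 4 − 4 = 0, which agrees with 1 − 1 = 0.

H_0 = Z,  H_1 = Z.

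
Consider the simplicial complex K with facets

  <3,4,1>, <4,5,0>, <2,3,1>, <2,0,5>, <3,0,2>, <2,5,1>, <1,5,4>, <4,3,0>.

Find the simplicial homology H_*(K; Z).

H_0 = Z,  H_1 = 0,  H_2 = Z.

We work with the vertex ordering 0 < 1 < 2 < 3 < 4 < 5. The simplices of K, each written with vertices in increasing order, are:

  0-simplices (6): [0], [1], [2], [3], [4], [5]
  1-simplices (12): [0,2], [0,3], [0,4], [0,5], [1,2], [1,3], [1,4], [1,5], [2,3], [2,5], [3,4], [4,5]
  2-simplices (8): [0,2,3], [0,2,5], [0,3,4], [0,4,5], [1,2,3], [1,2,5], [1,3,4], [1,4,5]

Hence C_0 ≅ Z^6, C_1 ≅ Z^12, C_2 ≅ Z^8.

The boundary map ∂_1: C_1 → C_0 sends each edge [p,q] (with p < q) to q − p. For instance
  ∂[1,3] = [3] − [1].
This gives a 6×12 integer matrix of rank 5; reducing to Smith normal form yields diagonal entries (1,1,1,1,1).

The boundary map ∂_2: C_2 → C_1 sends each 2-simplex [p,q,r] to [q,r] − [p,r] + [p,q]. For instance
  ∂[1,3,4] = [3,4] − [1,4] + [1,3],
  ∂[0,4,5] = [4,5] − [0,5] + [0,4].
The 12×8 boundary matrix has rank 7 and Smith normal form diag(1,1,1,1,1,1,1).

From H_k ≅ ker(∂_k) / im(∂_{k+1}) we obtain:

  H_0: rank C_0 − rank ∂_1 = 6 − 5 = 1, and the invariant factors of ∂_1 are all 1, so H_0 ≅ Z.
  H_1: rank ker ∂_1 − rank ∂_2 = (12 − 5) − 7 = 0, and the invariant factors of ∂_2 are all 1, so H_1 ≅ 0.
  H_2: rank ker ∂_2 − rank ∂_3 = (8 − 7) − 0 = 1, and there is no ∂_3, so H_2 ≅ Z.

(K is a triangulation of the 2-sphere S^2.)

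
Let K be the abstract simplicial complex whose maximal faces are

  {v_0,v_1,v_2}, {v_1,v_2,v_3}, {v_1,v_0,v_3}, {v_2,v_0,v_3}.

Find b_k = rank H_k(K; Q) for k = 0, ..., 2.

We work with the vertex ordering v_0 < v_1 < v_2 < v_3. The simplices of K, each written with vertices in increasing order, are:

  0-simplices (4): [v_0], [v_1], [v_2], [v_3]
  1-simplices (6): [v_0,v_1], [v_0,v_2], [v_0,v_3], [v_1,v_2], [v_1,v_3], [v_2,v_3]
  2-simplices (4): [v_0,v_1,v_2], [v_0,v_1,v_3], [v_0,v_2,v_3], [v_1,v_2,v_3]

so the chain groups are C_0 ≅ Z^4, C_1 ≅ Z^6, C_2 ≅ Z^4.

Boundary ∂_1: C_1 → C_0 sends each edge [p,q] (with p < q) to q − p.
As a 4×6 matrix over Z this has rank 3, with invariant factors (1,1,1).

Boundary ∂_2: C_2 → C_1 sends each 2-simplex [p,q,r] to [q,r] − [p,r] + [p,q]. For instance
  ∂[v_0,v_1,v_3] = [v_1,v_3] − [v_0,v_3] + [v_0,v_1],
  ∂[v_0,v_1,v_2] = [v_1,v_2] − [v_0,v_2] + [v_0,v_1].
This gives a 6×4 integer matrix of rank 3; reducing to Smith normal form yields diagonal entries (1,1,1).

Now H_k = ker ∂_k / im ∂_{k+1}, so:

  H_0: rank C_0 − rank ∂_1 = 4 − 3 = 1, and the invariant factors of ∂_1 are all 1, so H_0 ≅ Z.
  H_1: rank ker ∂_1 − rank ∂_2 = (6 − 3) − 3 = 0, and the invariant factors of ∂_2 are all 1, so H_1 ≅ 0.
  H_2: rank ker ∂_2 − rank ∂_3 = (4 − 3) − 0 = 1, and there is no ∂_3, so H_2 ≅ Z.

As a check, the Euler characteristic is 4 − 6 + 4 = 2, which agrees with 1 − 0 + 1 = 2.

Hence the Betti numbers are b_0 = 1, b_1 = 0, b_2 = 1.

b_0 = 1, b_1 = 0, b_2 = 1.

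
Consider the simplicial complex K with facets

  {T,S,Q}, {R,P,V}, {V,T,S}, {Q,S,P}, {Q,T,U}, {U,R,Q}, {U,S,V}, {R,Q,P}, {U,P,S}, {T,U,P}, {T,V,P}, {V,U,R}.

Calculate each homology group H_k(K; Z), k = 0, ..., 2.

H_0 ≅ Z,  H_1 ≅ Z/2,  H_2 = 0.

Fix the vertex order P < Q < R < S < T < U < V and write every simplex with vertices in increasing order. Then dim K = 2 and the simplices of K are:

  0-simplices (7): P, Q, R, S, T, U, V
  1-simplices (18): PQ, PR, PS, PT, PU, PV, QR, QS, QT, QU, RU, RV, ST, SU, SV, TU, TV, UV
  2-simplices (12): PQR, PQS, PRV, PSU, PTU, PTV, QRU, QST, QTU, RUV, STV, SUV

giving chain groups C_0 ≅ Z^7, C_1 ≅ Z^18, C_2 ≅ Z^12.

∂_1: C_1 → C_0 is given by ∂[p,q] = [q] − [p].
This gives a 7×18 integer matrix of rank 6; reducing to Smith normal form yields diagonal entries (1,1,1,1,1,1).

∂_2: C_2 → C_1 sends each 2-simplex [p,q,r] to [q,r] − [p,r] + [p,q]. For instance
  ∂PQR = QR − PR + PQ,
  ∂QRU = RU − QU + QR.
The 18×12 boundary matrix has rank 12 and Smith normal form diag(1,1,1,1,1,1,1,1,1,1,1,2).

Computing H_k = (kernel of ∂_k) / (image of ∂_{k+1}):

  H_0: rank C_0 − rank ∂_1 = 7 − 6 = 1, and the invariant factors of ∂_1 are all 1, so H_0 = Z.
  H_1: rank ker ∂_1 − rank ∂_2 = (18 − 6) − 12 = 0, and ∂_2 has invariant factor 2 > 1, so H_1 = Z/2.
  H_2: rank ker ∂_2 − rank ∂_3 = (12 − 12) − 0 = 0, and there is no ∂_3, so H_2 = 0.

(K is a triangulation of the real projective plane RP^2.)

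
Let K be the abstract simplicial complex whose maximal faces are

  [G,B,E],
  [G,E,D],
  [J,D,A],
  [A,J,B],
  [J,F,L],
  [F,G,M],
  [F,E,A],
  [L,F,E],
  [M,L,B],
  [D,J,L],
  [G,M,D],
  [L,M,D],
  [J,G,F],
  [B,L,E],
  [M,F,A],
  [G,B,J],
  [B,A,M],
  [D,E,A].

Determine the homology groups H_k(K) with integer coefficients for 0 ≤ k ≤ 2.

We work with the vertex ordering A < B < D < E < F < G < J < L < M. The simplices of K, each written with vertices in increasing order, are:

  0-simplices (9): A, B, D, E, F, G, J, L, M
  1-simplices (27): AB, AD, AE, AF, AJ, AM, BE, BG, BJ, BL, BM, DE, DG, DJ, DL, DM, EF, EG, EL, FG, FJ, FL, FM, GJ, GM, JL, LM
  2-simplices (18): ABJ, ABM, ADE, ADJ, AEF, AFM, BEG, BEL, BGJ, BLM, DEG, DGM, DJL, DLM, EFL, FGJ, FGM, FJL

giving chain groups C_0 ≅ Z^9, C_1 ≅ Z^27, C_2 ≅ Z^18.

∂_1: C_1 → C_0 is given by ∂[p,q] = [q] − [p]. For instance
  ∂BM = M − B.
As a 9×27 matrix over Z this has rank 8, with invariant factors (1,1,1,1,1,1,1,1).

Boundary ∂_2: C_2 → C_1 maps a triangle to the signed sum of its edges. For instance
  ∂ADE = DE − AE + AD,
  ∂BGJ = GJ − BJ + BG.
As a 27×18 matrix over Z this has rank 17, with invariant factors (1,1,1,1,1,1,1,1,1,1,1,1,1,1,1,1,1).

Computing H_k = (kernel of ∂_k) / (image of ∂_{k+1}):

  H_0: rank C_0 − rank ∂_1 = 9 − 8 = 1, and the invariant factors of ∂_1 are all 1, so H_0 ≅ Z.
  H_1: rank ker ∂_1 − rank ∂_2 = (27 − 8) − 17 = 2, and the invariant factors of ∂_2 are all 1, so H_1 ≅ Z^2.
  H_2: rank ker ∂_2 − rank ∂_3 = (18 − 17) − 0 = 1, and there is no ∂_3, so H_2 ≅ Z.

H_0 ≅ Z,  H_1 ≅ Z^2,  H_2 ≅ Z.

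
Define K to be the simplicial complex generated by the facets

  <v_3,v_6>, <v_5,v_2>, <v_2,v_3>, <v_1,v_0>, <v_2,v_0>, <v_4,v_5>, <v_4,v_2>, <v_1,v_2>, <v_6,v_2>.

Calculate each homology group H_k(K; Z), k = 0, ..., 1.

H_0 ≅ Z,  H_1 ≅ Z^3.

K has 7 vertices, 9 edges.
rank ∂_0 = 0, rank ∂_1 = 6 ⇒ b_0 = 7 − 0 − 6 = 1; all invariant factors of ∂_1 are 1 so no torsion. So H_0 = Z.
rank ∂_1 = 6, rank ∂_2 = 0 ⇒ b_1 = 9 − 6 − 0 = 3. So H_1 = Z^3.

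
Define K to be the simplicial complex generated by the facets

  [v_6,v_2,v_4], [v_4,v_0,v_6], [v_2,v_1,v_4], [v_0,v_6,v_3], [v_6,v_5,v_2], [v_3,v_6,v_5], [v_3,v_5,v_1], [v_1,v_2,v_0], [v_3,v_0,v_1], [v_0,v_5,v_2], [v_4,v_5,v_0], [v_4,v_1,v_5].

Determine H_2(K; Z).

H_2 ≅ 0.

K has 7 vertices, 18 edges, 12 triangles.
rank ∂_2 = 12, rank ∂_3 = 0 ⇒ b_2 = 12 − 12 − 0 = 0. So H_2 ≅ 0.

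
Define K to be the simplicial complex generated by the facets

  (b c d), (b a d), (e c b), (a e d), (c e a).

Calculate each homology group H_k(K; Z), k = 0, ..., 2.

H_0 = Z,  H_1 = Z,  H_2 = 0.

Fix the vertex order a < b < c < d < e and write every simplex with vertices in increasing order. Then dim K = 2 and the simplices of K are:

  0-simplices (5): a, b, c, d, e
  1-simplices (10): ab, ac, ad, ae, bc, bd, be, cd, ce, de
  2-simplices (5): abd, ace, ade, bcd, bce

so the chain groups are C_0 ≅ Z^5, C_1 ≅ Z^10, C_2 ≅ Z^5.

∂_1: C_1 → C_0 sends each edge [p,q] (with p < q) to q − p. For instance
  ∂ce = e − c.
The 5×10 boundary matrix has rank 4 and Smith normal form diag(1,1,1,1).

The boundary map ∂_2: C_2 → C_1 sends each 2-simplex [p,q,r] to [q,r] − [p,r] + [p,q]. For instance
  ∂ade = de − ae + ad,
  ∂bce = ce − be + bc.
As a 10×5 matrix over Z this has rank 5, with invariant factors (1,1,1,1,1).

Computing H_k = (kernel of ∂_k) / (image of ∂_{k+1}):

  H_0: rank C_0 − rank ∂_1 = 5 − 4 = 1, and the invariant factors of ∂_1 are all 1, so H_0 = Z.
  H_1: rank ker ∂_1 − rank ∂_2 = (10 − 4) − 5 = 1, and the invariant factors of ∂_2 are all 1, so H_1 = Z.
  H_2: rank ker ∂_2 − rank ∂_3 = (5 − 5) − 0 = 0, and there is no ∂_3, so H_2 = 0.

(K is a triangulation of the Möbius band.)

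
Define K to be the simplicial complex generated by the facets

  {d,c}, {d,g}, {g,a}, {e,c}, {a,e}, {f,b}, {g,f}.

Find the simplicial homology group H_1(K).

We work with the vertex ordering a < b < c < d < e < f < g. The simplices of K, each written with vertices in increasing order, are:

  0-simplices (7): a, b, c, d, e, f, g
  1-simplices (7): ae, ag, bf, cd, ce, dg, fg

Hence C_0 ≅ Z^7, C_1 ≅ Z^7.

Boundary ∂_1: C_1 → C_0 sends each edge [p,q] (with p < q) to q − p. For instance
  ∂fg = g − f.
The resulting 7×7 matrix has rank 6, and its Smith normal form has invariant factors (1,1,1,1,1,1).

Reading off H_k = ker ∂_k / im ∂_{k+1}:

  H_1: rank ker ∂_1 − rank ∂_2 = (7 − 6) − 0 = 1, and there is no ∂_2, so H_1 ≅ Z.

H_1 = Z.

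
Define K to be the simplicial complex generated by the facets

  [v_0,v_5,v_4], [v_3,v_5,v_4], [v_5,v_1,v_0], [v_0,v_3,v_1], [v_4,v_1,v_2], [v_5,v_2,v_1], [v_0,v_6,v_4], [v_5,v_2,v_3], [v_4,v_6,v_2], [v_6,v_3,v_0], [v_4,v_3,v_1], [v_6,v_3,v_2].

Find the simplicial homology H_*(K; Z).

H_0 ≅ Z,  H_1 ≅ Z/2,  H_2 = 0.

Take the total order v_0 < v_1 < v_2 < v_3 < v_4 < v_5 < v_6 on the vertex set. Then K (dimension 2) consists of the simplices:

  0-simplices (7): [v_0], [v_1], [v_2], [v_3], [v_4], [v_5], [v_6]
  1-simplices (18): (18 of them)
  2-simplices (12): (12 of them)

Hence C_0 ≅ Z^7, C_1 ≅ Z^18, C_2 ≅ Z^12.

Boundary ∂_1: C_1 → C_0 sends each edge [p,q] (with p < q) to q − p.
The 7×18 boundary matrix has rank 6 and Smith normal form diag(1,1,1,1,1,1).

∂_2: C_2 → C_1 acts by ∂[p,q,r] = [q,r] − [p,r] + [p,q]. For instance
  ∂[v_1,v_3,v_4] = [v_3,v_4] − [v_1,v_4] + [v_1,v_3],
  ∂[v_0,v_1,v_3] = [v_1,v_3] − [v_0,v_3] + [v_0,v_1].
As a 18×12 matrix over Z this has rank 12, with invariant factors (1,1,1,1,1,1,1,1,1,1,1,2).

Reading off H_k = ker ∂_k / im ∂_{k+1}:

  H_0: rank C_0 − rank ∂_1 = 7 − 6 = 1, and the invariant factors of ∂_1 are all 1, so H_0 = Z.
  H_1: rank ker ∂_1 − rank ∂_2 = (18 − 6) − 12 = 0, and ∂_2 has invariant factor 2 > 1, so H_1 = Z/2.
  H_2: rank ker ∂_2 − rank ∂_3 = (12 − 12) − 0 = 0, and there is no ∂_3, so H_2 = 0.

(K is a triangulation of the real projective plane RP^2.)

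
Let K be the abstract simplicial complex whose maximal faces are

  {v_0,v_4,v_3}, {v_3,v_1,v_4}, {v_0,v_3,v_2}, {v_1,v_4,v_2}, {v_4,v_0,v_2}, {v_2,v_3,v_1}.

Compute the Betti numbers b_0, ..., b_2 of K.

b_0 = 1, b_1 = 0, b_2 = 1.

We work with the vertex ordering v_0 < v_1 < v_2 < v_3 < v_4. The simplices of K, each written with vertices in increasing order, are:

  0-simplices (5): [v_0], [v_1], [v_2], [v_3], [v_4]
  1-simplices (9): [v_0,v_2], [v_0,v_3], [v_0,v_4], [v_1,v_2], [v_1,v_3], [v_1,v_4], [v_2,v_3], [v_2,v_4], [v_3,v_4]
  2-simplices (6): [v_0,v_2,v_3], [v_0,v_2,v_4], [v_0,v_3,v_4], [v_1,v_2,v_3], [v_1,v_2,v_4], [v_1,v_3,v_4]

so the chain groups are C_0 ≅ Z^5, C_1 ≅ Z^9, C_2 ≅ Z^6.

Boundary ∂_1: C_1 → C_0 is given by ∂[p,q] = [q] − [p].
The 5×9 boundary matrix has rank 4 and Smith normal form diag(1,1,1,1).

Boundary ∂_2: C_2 → C_1 maps a triangle to the signed sum of its edges. For instance
  ∂[v_0,v_3,v_4] = [v_3,v_4] − [v_0,v_4] + [v_0,v_3],
  ∂[v_1,v_2,v_3] = [v_2,v_3] − [v_1,v_3] + [v_1,v_2].
As a 9×6 matrix over Z this has rank 5, with invariant factors (1,1,1,1,1).

Now H_k = ker ∂_k / im ∂_{k+1}, so:

  H_0: rank C_0 − rank ∂_1 = 5 − 4 = 1, and the invariant factors of ∂_1 are all 1, so H_0 = Z.
  H_1: rank ker ∂_1 − rank ∂_2 = (9 − 4) − 5 = 0, and the invariant factors of ∂_2 are all 1, so H_1 = 0.
  H_2: rank ker ∂_2 − rank ∂_3 = (6 − 5) − 0 = 1, and there is no ∂_3, so H_2 = Z.

Hence the Betti numbers are b_0 = 1, b_1 = 0, b_2 = 1.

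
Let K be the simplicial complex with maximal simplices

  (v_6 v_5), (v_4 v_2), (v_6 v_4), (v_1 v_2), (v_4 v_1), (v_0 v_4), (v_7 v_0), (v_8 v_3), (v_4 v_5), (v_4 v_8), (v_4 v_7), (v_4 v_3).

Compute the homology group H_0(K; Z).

Fix the vertex order v_0 < v_1 < v_2 < v_3 < v_4 < v_5 < v_6 < v_7 < v_8 and write every simplex with vertices in increasing order. Then dim K = 1 and the simplices of K are:

  0-simplices (9): [v_0], [v_1], [v_2], [v_3], [v_4], [v_5], [v_6], [v_7], [v_8]
  1-simplices (12): [v_0,v_4], [v_0,v_7], [v_1,v_2], [v_1,v_4], [v_2,v_4], [v_3,v_4], [v_3,v_8], [v_4,v_5], [v_4,v_6], [v_4,v_7], [v_4,v_8], [v_5,v_6]

so the chain groups are C_0 ≅ Z^9, C_1 ≅ Z^12.

The boundary map ∂_1: C_1 → C_0 sends each edge [p,q] (with p < q) to q − p. For instance
  ∂[v_4,v_7] = [v_7] − [v_4].
As a 9×12 matrix over Z this has rank 8, with invariant factors (1,1,1,1,1,1,1,1).

Computing H_k = (kernel of ∂_k) / (image of ∂_{k+1}):

  H_0: rank C_0 − rank ∂_1 = 9 − 8 = 1, and the invariant factors of ∂_1 are all 1, so H_0 ≅ Z.

H_0 = Z.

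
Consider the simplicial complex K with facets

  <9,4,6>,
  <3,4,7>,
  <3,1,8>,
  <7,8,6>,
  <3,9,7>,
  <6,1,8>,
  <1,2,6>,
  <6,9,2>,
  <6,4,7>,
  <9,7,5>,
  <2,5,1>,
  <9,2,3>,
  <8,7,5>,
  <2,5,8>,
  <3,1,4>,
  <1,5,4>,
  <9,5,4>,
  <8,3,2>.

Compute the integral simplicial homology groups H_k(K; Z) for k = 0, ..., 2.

H_0 ≅ Z,  H_1 ≅ Z ⊕ Z/2,  H_2 = 0.

We work with the vertex ordering 1 < 2 < 3 < 4 < 5 < 6 < 7 < 8 < 9. The simplices of K, each written with vertices in increasing order, are:

  0-simplices (9): [1], [2], [3], [4], [5], [6], [7], [8], [9]
  1-simplices (27): (27 of them)
  2-simplices (18): [1,2,5], [1,2,6], [1,3,4], [1,3,8], [1,4,5], [1,6,8], [2,3,8], [2,3,9], [2,5,8], [2,6,9], [3,4,7], [3,7,9], [4,5,9], [4,6,7], [4,6,9], [5,7,8], [5,7,9], [6,7,8]

giving chain groups C_0 ≅ Z^9, C_1 ≅ Z^27, C_2 ≅ Z^18.

∂_1: C_1 → C_0 is given by ∂[p,q] = [q] − [p].
The resulting 9×27 matrix has rank 8, and its Smith normal form has invariant factors (1,1,1,1,1,1,1,1).

∂_2: C_2 → C_1 maps a triangle to the signed sum of its edges. For instance
  ∂[4,6,9] = [6,9] − [4,9] + [4,6],
  ∂[2,3,9] = [3,9] − [2,9] + [2,3].
As a 27×18 matrix over Z this has rank 18, with invariant factors (1,1,1,1,1,1,1,1,1,1,1,1,1,1,1,1,1,2).

Reading off H_k = ker ∂_k / im ∂_{k+1}:

  H_0: rank C_0 − rank ∂_1 = 9 − 8 = 1, and the invariant factors of ∂_1 are all 1, so H_0 ≅ Z.
  H_1: rank ker ∂_1 − rank ∂_2 = (27 − 8) − 18 = 1, and ∂_2 has invariant factor 2 > 1, so H_1 ≅ Z ⊕ Z/2.
  H_2: rank ker ∂_2 − rank ∂_3 = (18 − 18) − 0 = 0, and there is no ∂_3, so H_2 ≅ 0.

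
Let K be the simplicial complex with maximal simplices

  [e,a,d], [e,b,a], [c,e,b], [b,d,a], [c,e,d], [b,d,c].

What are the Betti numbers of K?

b_0 = 1, b_1 = 0, b_2 = 1.

Take the total order a < b < c < d < e on the vertex set. Then K (dimension 2) consists of the simplices:

  0-simplices (5): a, b, c, d, e
  1-simplices (9): ab, ad, ae, bc, bd, be, cd, ce, de
  2-simplices (6): abd, abe, ade, bcd, bce, cde

Hence C_0 ≅ Z^5, C_1 ≅ Z^9, C_2 ≅ Z^6.

Boundary ∂_1: C_1 → C_0 is given by ∂[p,q] = [q] − [p].
As a 5×9 matrix over Z this has rank 4, with invariant factors (1,1,1,1).

The boundary map ∂_2: C_2 → C_1 acts by ∂[p,q,r] = [q,r] − [p,r] + [p,q]. For instance
  ∂bce = ce − be + bc,
  ∂abd = bd − ad + ab.
This gives a 9×6 integer matrix of rank 5; reducing to Smith normal form yields diagonal entries (1,1,1,1,1).

Now H_k = ker ∂_k / im ∂_{k+1}, so:

  H_0: rank C_0 − rank ∂_1 = 5 − 4 = 1, and the invariant factors of ∂_1 are all 1, so H_0 ≅ Z.
  H_1: rank ker ∂_1 − rank ∂_2 = (9 − 4) − 5 = 0, and the invariant factors of ∂_2 are all 1, so H_1 ≅ 0.
  H_2: rank ker ∂_2 − rank ∂_3 = (6 − 5) − 0 = 1, and there is no ∂_3, so H_2 ≅ Z.

As a check, the Euler characteristic is 5 − 9 + 6 = 2, which agrees with 1 − 0 + 1 = 2.

Hence the Betti numbers are b_0 = 1, b_1 = 0, b_2 = 1.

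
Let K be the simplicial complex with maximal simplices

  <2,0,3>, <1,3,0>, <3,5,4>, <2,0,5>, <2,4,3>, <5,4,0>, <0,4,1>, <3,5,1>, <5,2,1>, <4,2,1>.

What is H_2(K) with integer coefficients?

H_2 ≅ 0.

We work with the vertex ordering 0 < 1 < 2 < 3 < 4 < 5. The simplices of K, each written with vertices in increasing order, are:

  0-simplices (6): [0], [1], [2], [3], [4], [5]
  1-simplices (15): [0,1], [0,2], [0,3], [0,4], [0,5], [1,2], [1,3], [1,4], [1,5], [2,3], [2,4], [2,5], [3,4], [3,5], [4,5]
  2-simplices (10): [0,1,3], [0,1,4], [0,2,3], [0,2,5], [0,4,5], [1,2,4], [1,2,5], [1,3,5], [2,3,4], [3,4,5]

so the chain groups are C_0 ≅ Z^6, C_1 ≅ Z^15, C_2 ≅ Z^10.

∂_1: C_1 → C_0 sends each edge [p,q] (with p < q) to q − p.
The 6×15 boundary matrix has rank 5 and Smith normal form diag(1,1,1,1,1).

The boundary map ∂_2: C_2 → C_1 acts by ∂[p,q,r] = [q,r] − [p,r] + [p,q]. For instance
  ∂[1,2,5] = [2,5] − [1,5] + [1,2],
  ∂[0,2,5] = [2,5] − [0,5] + [0,2].
This gives a 15×10 integer matrix of rank 10; reducing to Smith normal form yields diagonal entries (1,1,1,1,1,1,1,1,1,2).

Reading off H_k = ker ∂_k / im ∂_{k+1}:

  H_2: rank ker ∂_2 − rank ∂_3 = (10 − 10) − 0 = 0, and there is no ∂_3, so H_2 = 0.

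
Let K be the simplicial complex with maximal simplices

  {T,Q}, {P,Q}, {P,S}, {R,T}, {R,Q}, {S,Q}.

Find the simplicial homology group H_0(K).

Fix the vertex order P < Q < R < S < T and write every simplex with vertices in increasing order. Then dim K = 1 and the simplices of K are:

  0-simplices (5): P, Q, R, S, T
  1-simplices (6): PQ, PS, QR, QS, QT, RT

giving chain groups C_0 ≅ Z^5, C_1 ≅ Z^6.

Boundary ∂_1: C_1 → C_0 is given by ∂[p,q] = [q] − [p]. For instance
  ∂PQ = Q − P.
This gives a 5×6 integer matrix of rank 4; reducing to Smith normal form yields diagonal entries (1,1,1,1).

From H_k ≅ ker(∂_k) / im(∂_{k+1}) we obtain:

  H_0: rank C_0 − rank ∂_1 = 5 − 4 = 1, and the invariant factors of ∂_1 are all 1, so H_0 = Z.

H_0 = Z.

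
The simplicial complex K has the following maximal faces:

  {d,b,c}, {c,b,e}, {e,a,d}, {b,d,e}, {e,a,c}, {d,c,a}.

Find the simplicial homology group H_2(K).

H_2 = Z.

Fix the vertex order a < b < c < d < e and write every simplex with vertices in increasing order. Then dim K = 2 and the simplices of K are:

  0-simplices (5): a, b, c, d, e
  1-simplices (9): ac, ad, ae, bc, bd, be, cd, ce, de
  2-simplices (6): acd, ace, ade, bcd, bce, bde

giving chain groups C_0 ≅ Z^5, C_1 ≅ Z^9, C_2 ≅ Z^6.

The boundary map ∂_1: C_1 → C_0 is given by ∂[p,q] = [q] − [p]. For instance
  ∂bd = d − b.
This gives a 5×9 integer matrix of rank 4; reducing to Smith normal form yields diagonal entries (1,1,1,1).

Boundary ∂_2: C_2 → C_1 acts by ∂[p,q,r] = [q,r] − [p,r] + [p,q]. For instance
  ∂bcd = cd − bd + bc,
  ∂acd = cd − ad + ac.
As a 9×6 matrix over Z this has rank 5, with invariant factors (1,1,1,1,1).

Now H_k = ker ∂_k / im ∂_{k+1}, so:

  H_2: rank ker ∂_2 − rank ∂_3 = (6 − 5) − 0 = 1, and there is no ∂_3, so H_2 = Z.

(K is a triangulation of the 2-sphere S^2.)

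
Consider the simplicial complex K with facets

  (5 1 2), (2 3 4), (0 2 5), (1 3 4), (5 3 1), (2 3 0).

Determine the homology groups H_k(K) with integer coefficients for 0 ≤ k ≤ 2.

H_0 ≅ Z,  H_1 ≅ Z,  H_2 = 0.

Fix the vertex order 0 < 1 < 2 < 3 < 4 < 5 and write every simplex with vertices in increasing order. Then dim K = 2 and the simplices of K are:

  0-simplices (6): [0], [1], [2], [3], [4], [5]
  1-simplices (12): [0,2], [0,3], [0,5], [1,2], [1,3], [1,4], [1,5], [2,3], [2,4], [2,5], [3,4], [3,5]
  2-simplices (6): [0,2,3], [0,2,5], [1,2,5], [1,3,4], [1,3,5], [2,3,4]

giving chain groups C_0 ≅ Z^6, C_1 ≅ Z^12, C_2 ≅ Z^6.

∂_1: C_1 → C_0 sends each edge [p,q] (with p < q) to q − p. For instance
  ∂[0,3] = [3] − [0].
As a 6×12 matrix over Z this has rank 5, with invariant factors (1,1,1,1,1).

The boundary map ∂_2: C_2 → C_1 maps a triangle to the signed sum of its edges. For instance
  ∂[0,2,5] = [2,5] − [0,5] + [0,2],
  ∂[1,3,5] = [3,5] − [1,5] + [1,3].
As a 12×6 matrix over Z this has rank 6, with invariant factors (1,1,1,1,1,1).

Now H_k = ker ∂_k / im ∂_{k+1}, so:

  H_0: rank C_0 − rank ∂_1 = 6 − 5 = 1, and the invariant factors of ∂_1 are all 1, so H_0 ≅ Z.
  H_1: rank ker ∂_1 − rank ∂_2 = (12 − 5) − 6 = 1, and the invariant factors of ∂_2 are all 1, so H_1 ≅ Z.
  H_2: rank ker ∂_2 − rank ∂_3 = (6 − 6) − 0 = 0, and there is no ∂_3, so H_2 ≅ 0.

As a check, the Euler characteristic is 6 − 12 + 6 = 0, which agrees with 1 − 1 + 0 = 0.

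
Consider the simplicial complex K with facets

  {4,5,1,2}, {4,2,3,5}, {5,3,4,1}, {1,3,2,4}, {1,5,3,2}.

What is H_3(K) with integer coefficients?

We work with the vertex ordering 1 < 2 < 3 < 4 < 5. The simplices of K, each written with vertices in increasing order, are:

  0-simplices (5): [1], [2], [3], [4], [5]
  1-simplices (10): [1,2], [1,3], [1,4], [1,5], [2,3], [2,4], [2,5], [3,4], [3,5], [4,5]
  2-simplices (10): [1,2,3], [1,2,4], [1,2,5], [1,3,4], [1,3,5], [1,4,5], [2,3,4], [2,3,5], [2,4,5], [3,4,5]
  3-simplices (5): [1,2,3,4], [1,2,3,5], [1,2,4,5], [1,3,4,5], [2,3,4,5]

giving chain groups C_0 ≅ Z^5, C_1 ≅ Z^10, C_2 ≅ Z^10, C_3 ≅ Z^5.

Boundary ∂_1: C_1 → C_0 maps an edge to its endpoints' difference, ∂[p,q] = q − p.
The 5×10 boundary matrix has rank 4 and Smith normal form diag(1,1,1,1).

∂_2: C_2 → C_1 maps a triangle to the signed sum of its edges. For instance
  ∂[1,2,3] = [2,3] − [1,3] + [1,2],
  ∂[2,3,5] = [3,5] − [2,5] + [2,3].
This gives a 10×10 integer matrix of rank 6; reducing to Smith normal form yields diagonal entries (1,1,1,1,1,1).

The boundary map ∂_3: C_3 → C_2 sends each 3-simplex σ to the alternating sum Σ_i (−1)^i (σ with its i-th vertex removed). For instance
  ∂[1,2,3,5] = [2,3,5] − [1,3,5] + [1,2,5] − [1,2,3],
  ∂[1,2,3,4] = [2,3,4] − [1,3,4] + [1,2,4] − [1,2,3].
The 10×5 boundary matrix has rank 4 and Smith normal form diag(1,1,1,1).

Computing H_k = (kernel of ∂_k) / (image of ∂_{k+1}):

  H_3: rank ker ∂_3 − rank ∂_4 = (5 − 4) − 0 = 1, and there is no ∂_4, so H_3 ≅ Z.

H_3 ≅ Z.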